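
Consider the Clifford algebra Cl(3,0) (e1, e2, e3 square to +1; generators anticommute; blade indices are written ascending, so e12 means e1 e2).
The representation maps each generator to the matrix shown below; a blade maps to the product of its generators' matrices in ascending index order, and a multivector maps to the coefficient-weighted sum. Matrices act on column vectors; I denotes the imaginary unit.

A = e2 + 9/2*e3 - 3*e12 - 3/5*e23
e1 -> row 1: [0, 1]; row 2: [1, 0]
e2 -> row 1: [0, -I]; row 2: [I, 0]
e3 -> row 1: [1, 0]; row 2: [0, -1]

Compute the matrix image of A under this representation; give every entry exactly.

Bivector images (products of the table entries): rho(e12) = rho(e1)rho(e2) = row 1: [I, 0]; row 2: [0, -I]; rho(e23) = rho(e2)rho(e3) = row 1: [0, I]; row 2: [I, 0].
M = (1)*rho(e2) + (9/2)*rho(e3) + (-3)*rho(e12) + (-3/5)*rho(e23), summed entrywise:
Answer: row 1: [9/2 - 3*I, -8*I/5]; row 2: [2*I/5, -9/2 + 3*I]


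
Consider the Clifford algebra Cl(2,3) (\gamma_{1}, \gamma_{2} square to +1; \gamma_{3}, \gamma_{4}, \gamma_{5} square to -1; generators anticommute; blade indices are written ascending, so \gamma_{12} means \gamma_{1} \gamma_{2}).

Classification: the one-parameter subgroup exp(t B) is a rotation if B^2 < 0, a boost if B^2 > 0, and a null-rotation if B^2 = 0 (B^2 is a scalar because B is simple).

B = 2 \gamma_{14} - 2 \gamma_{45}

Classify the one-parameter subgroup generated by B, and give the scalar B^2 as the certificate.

B^2 term by term: the squares give (2)^2*(\gamma_{14})^2 + (-2)^2*(\gamma_{45})^2 = 4*(+1) + 4*(-1) = 0 (each basis 2-blade squares to minus the product of its generators' squares); cross terms between blades sharing an index anticommute and cancel. So B^2 = 0.
Answer: null-rotation, certificate B^2 = 0. The class reads off the invariant scalar 0 directly.


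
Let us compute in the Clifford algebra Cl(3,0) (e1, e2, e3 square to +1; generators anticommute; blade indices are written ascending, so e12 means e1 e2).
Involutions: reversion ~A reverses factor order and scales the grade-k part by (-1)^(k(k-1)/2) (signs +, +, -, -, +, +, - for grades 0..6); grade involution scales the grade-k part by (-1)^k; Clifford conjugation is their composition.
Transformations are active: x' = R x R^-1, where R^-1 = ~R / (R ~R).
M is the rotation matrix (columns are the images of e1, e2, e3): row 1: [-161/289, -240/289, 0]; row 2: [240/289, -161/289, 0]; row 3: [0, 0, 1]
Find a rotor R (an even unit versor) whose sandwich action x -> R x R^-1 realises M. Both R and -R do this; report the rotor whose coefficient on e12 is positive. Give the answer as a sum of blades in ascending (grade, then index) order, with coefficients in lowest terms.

Method: write R = a + b12*e12 + b13*e13 + b23*e23 with a^2 + b12^2 + b13^2 + b23^2 = 1 (so R^-1 = ~R). Expanding the columns R e_j ~R gives tr M = 4a^2 - 1 and, from the antisymmetric part, M21 - M12 = -4a*b12, M13 - M31 = 4a*b13, M32 - M23 = -4a*b23.
Here tr M = -33/289, so a^2 = (1 + tr M)/4 = 64/289 and a = ±8/17. Taking a = 8/17: M21 - M12 = 480/289, M13 - M31 = 0, M32 - M23 = 0, giving b12 = -15/17, b13 = 0, b23 = 0, i.e. R = 8/17 - 15/17*e12.
Its e12 coefficient is negative, so report the other preimage -R.
Answer: -8/17 + 15/17*e12. Key observation: the double cover Spin(3) -> SO(3) sends R and -R to the same matrix (trace -33/289 here), so the stated sign of the e12 coefficient is what selects one sheet.


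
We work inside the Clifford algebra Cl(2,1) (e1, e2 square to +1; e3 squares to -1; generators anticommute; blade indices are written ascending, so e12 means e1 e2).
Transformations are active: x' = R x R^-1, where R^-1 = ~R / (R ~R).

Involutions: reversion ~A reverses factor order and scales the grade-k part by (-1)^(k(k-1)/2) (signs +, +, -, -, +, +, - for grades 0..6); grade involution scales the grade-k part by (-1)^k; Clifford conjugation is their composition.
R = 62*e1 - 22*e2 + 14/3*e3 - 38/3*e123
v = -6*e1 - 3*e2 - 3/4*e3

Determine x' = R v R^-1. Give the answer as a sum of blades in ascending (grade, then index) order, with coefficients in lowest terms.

~R = 62*e1 - 22*e2 + 14/3*e3 + 38/3*e123, and R ~R = 37312/9, so R^-1 = ~R / (37312/9).
R v = -605/2 - 655/2*e12 - 113/2*e13 + 213/2*e23
Answer: -22359/9328*e1 + 3822/583*e2 + 19311/9328*e3


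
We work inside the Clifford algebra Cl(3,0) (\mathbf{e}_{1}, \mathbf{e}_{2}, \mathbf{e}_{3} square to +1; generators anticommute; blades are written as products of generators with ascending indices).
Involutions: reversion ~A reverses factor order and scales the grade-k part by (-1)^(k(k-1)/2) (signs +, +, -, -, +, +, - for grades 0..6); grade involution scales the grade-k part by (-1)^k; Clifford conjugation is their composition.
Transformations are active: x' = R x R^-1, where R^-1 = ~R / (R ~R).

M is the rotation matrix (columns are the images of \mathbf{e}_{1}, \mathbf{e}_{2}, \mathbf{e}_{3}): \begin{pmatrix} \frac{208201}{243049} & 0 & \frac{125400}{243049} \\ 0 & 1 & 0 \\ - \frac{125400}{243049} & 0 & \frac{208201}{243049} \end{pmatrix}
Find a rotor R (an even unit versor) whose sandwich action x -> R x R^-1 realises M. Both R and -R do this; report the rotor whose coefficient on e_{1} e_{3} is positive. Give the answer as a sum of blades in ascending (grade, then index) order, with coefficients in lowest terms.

Method: write R = a + b12*e_{1} e_{2} + b13*e_{1} e_{3} + b23*e_{2} e_{3} with a^2 + b12^2 + b13^2 + b23^2 = 1 (so R^-1 = ~R). Expanding the columns R e_j ~R gives tr M = 4a^2 - 1 and, from the antisymmetric part, M21 - M12 = -4a*b12, M13 - M31 = 4a*b13, M32 - M23 = -4a*b23.
Here tr M = \frac{659451}{243049}, so a^2 = (1 + tr M)/4 = \frac{225625}{243049} and a = ±\frac{475}{493}. Taking a = \frac{475}{493}: M21 - M12 = 0, M13 - M31 = \frac{250800}{243049}, M32 - M23 = 0, giving b12 = 0, b13 = \frac{132}{493}, b23 = 0, i.e. R = \frac{475}{493} + \frac{132}{493} e_{1} e_{3}.
Its e_{1} e_{3} coefficient is already positive.
Answer: \frac{475}{493} + \frac{132}{493} e_{1} e_{3}. Note: both R and -R realise this M (trace \frac{659451}{243049}); the covering map identifies them, and the e_{1} e_{3}-coefficient sign is the tie-breaker.


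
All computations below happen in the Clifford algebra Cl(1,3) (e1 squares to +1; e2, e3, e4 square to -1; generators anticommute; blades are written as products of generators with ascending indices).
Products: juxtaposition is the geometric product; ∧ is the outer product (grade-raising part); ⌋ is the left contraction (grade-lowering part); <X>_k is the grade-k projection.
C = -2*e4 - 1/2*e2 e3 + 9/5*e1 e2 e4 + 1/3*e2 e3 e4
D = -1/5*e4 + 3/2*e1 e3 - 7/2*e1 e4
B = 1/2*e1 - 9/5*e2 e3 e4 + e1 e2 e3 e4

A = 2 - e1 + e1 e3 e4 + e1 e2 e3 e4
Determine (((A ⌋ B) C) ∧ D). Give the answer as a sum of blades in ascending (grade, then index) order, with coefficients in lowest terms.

step 1: -3/2 + e1 - e2 - 23/5*e2 e3 e4 + 2*e1 e2 e3 e4
step 2: -23/15 + 2/3*e1 - 41/10*e3 + 7/10*e4 + 207/25*e1 e3 - 14/5*e1 e4 - 169/20*e2 e3 + 19/5*e2 e4 + 1/3*e3 e4 + 7/2*e1 e2 e3 - 27/10*e1 e2 e4 - 1/2*e2 e3 e4 + 1/3*e1 e2 e3 e4
step 3: 23/75*e4 - 23/10*e1 e3 + 157/30*e1 e4 + 41/50*e3 e4 - 3739/250*e1 e3 e4 + 169/100*e2 e3 e4 + 927/40*e1 e2 e3 e4
Answer: 23/75*e4 - 23/10*e1 e3 + 157/30*e1 e4 + 41/50*e3 e4 - 3739/250*e1 e3 e4 + 169/100*e2 e3 e4 + 927/40*e1 e2 e3 e4


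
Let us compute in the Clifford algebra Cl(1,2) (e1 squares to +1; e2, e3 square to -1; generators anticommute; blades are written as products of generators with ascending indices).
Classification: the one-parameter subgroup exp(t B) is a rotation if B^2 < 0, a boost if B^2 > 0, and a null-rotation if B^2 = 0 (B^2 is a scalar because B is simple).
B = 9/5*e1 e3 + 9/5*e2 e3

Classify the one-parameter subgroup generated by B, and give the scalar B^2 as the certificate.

B^2 term by term: the squares give (9/5)^2*(e1 e3)^2 + (9/5)^2*(e2 e3)^2 = 81/25*(+1) + 81/25*(-1) = 0 (each basis 2-blade squares to minus the product of its generators' squares); cross terms between blades sharing an index anticommute and cancel. So B^2 = 0.
Answer: null-rotation, certificate B^2 = 0. Because 0 is invariant under every versor sandwich, the classification follows from its sign alone.


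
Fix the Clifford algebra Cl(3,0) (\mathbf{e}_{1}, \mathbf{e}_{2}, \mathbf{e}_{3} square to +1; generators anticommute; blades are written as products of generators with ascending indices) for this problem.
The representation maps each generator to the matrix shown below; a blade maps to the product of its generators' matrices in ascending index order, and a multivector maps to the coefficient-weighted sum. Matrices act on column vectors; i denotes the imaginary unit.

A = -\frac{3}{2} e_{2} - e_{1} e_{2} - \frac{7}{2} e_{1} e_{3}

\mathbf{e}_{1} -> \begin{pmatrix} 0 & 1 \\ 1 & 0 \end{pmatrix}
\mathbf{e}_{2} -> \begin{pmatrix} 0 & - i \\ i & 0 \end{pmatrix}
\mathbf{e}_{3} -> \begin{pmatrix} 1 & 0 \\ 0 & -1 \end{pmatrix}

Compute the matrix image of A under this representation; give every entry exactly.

Bivector images (products of the table entries): rho(e_{1} e_{2}) = rho(\mathbf{e}_{1})rho(\mathbf{e}_{2}) = \begin{pmatrix} i & 0 \\ 0 & - i \end{pmatrix}; rho(e_{1} e_{3}) = rho(\mathbf{e}_{1})rho(\mathbf{e}_{3}) = \begin{pmatrix} 0 & -1 \\ 1 & 0 \end{pmatrix}.
M = (-\frac{3}{2})*rho(e_{2}) + (-1)*rho(e_{1} e_{2}) + (-\frac{7}{2})*rho(e_{1} e_{3}), summed entrywise:
Answer: \begin{pmatrix} - i & \frac{7}{2} + \frac{3 i}{2} \\ - \frac{7}{2} - \frac{3 i}{2} & i \end{pmatrix}


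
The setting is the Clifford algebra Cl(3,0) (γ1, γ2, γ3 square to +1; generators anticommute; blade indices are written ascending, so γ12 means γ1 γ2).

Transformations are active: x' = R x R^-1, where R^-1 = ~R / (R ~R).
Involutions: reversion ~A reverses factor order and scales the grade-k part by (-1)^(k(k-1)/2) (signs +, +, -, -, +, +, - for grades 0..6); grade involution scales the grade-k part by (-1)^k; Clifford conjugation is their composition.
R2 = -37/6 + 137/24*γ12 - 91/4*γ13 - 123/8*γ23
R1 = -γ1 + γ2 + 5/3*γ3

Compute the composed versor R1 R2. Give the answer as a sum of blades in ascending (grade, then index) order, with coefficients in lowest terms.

Distribute over the terms of R1 (each basis-blade product reordered to ascending indices, repeated generators contracted through their squares):
(-γ1) R2 = 37/6*γ1 - 137/24*γ2 + 91/4*γ3 + 123/8*γ123
(γ2) R2 = -137/24*γ1 - 37/6*γ2 - 123/8*γ3 + 91/4*γ123
(5/3*γ3) R2 = 455/12*γ1 + 205/8*γ2 - 185/18*γ3 + 685/72*γ123
Summing the partial products and collecting blades:
Answer: 307/8*γ1 + 55/4*γ2 - 209/72*γ3 + 1715/36*γ123


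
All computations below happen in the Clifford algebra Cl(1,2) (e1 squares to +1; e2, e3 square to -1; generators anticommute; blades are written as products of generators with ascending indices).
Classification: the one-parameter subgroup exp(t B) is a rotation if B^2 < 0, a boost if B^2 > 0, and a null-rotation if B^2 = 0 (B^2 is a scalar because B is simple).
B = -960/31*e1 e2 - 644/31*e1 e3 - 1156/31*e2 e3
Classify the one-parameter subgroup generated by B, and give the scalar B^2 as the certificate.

B^2 term by term: the squares give (-960/31)^2*(e1 e2)^2 + (-644/31)^2*(e1 e3)^2 + (-1156/31)^2*(e2 e3)^2 = 921600/961*(+1) + 414736/961*(+1) + 1336336/961*(-1) = 0 (each basis 2-blade squares to minus the product of its generators' squares); cross terms between blades sharing an index anticommute and cancel. So B^2 = 0.
Answer: null-rotation, certificate B^2 = 0. Because 0 is invariant under every versor sandwich, the classification follows from its sign alone.


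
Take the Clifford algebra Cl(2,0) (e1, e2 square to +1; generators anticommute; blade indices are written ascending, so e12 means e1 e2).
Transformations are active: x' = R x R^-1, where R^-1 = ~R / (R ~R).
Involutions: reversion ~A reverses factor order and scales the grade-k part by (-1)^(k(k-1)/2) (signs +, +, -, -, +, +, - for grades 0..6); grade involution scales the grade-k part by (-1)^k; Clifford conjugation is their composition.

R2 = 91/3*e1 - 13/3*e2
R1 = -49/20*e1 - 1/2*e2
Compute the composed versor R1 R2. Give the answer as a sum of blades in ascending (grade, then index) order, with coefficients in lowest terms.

Distribute over the terms of R1 (each basis-blade product reordered to ascending indices, repeated generators contracted through their squares):
(-49/20*e1) R2 = -4459/60 + 637/60*e12
(-1/2*e2) R2 = 13/6 + 91/6*e12
Summing the partial products and collecting blades:
Answer: -1443/20 + 1547/60*e12


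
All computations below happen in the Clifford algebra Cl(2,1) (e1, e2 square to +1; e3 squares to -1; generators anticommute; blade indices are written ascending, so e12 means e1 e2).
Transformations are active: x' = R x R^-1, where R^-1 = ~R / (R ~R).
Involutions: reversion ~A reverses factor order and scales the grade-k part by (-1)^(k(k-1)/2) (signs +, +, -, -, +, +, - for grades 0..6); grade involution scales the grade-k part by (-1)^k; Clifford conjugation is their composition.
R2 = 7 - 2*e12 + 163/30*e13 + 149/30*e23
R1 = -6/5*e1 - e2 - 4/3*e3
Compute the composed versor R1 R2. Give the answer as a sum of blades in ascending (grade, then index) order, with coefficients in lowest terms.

Distribute over the terms of R1 (each basis-blade product reordered to ascending indices, repeated generators contracted through their squares):
(-6/5*e1) R2 = -42/5*e1 + 12/5*e2 - 163/25*e3 - 149/25*e123
(-e2) R2 = -2*e1 - 7*e2 - 149/30*e3 + 163/30*e123
(-4/3*e3) R2 = -326/45*e1 - 298/45*e2 - 28/3*e3 + 8/3*e123
Summing the partial products and collecting blades:
Answer: -794/45*e1 - 101/9*e2 - 1041/50*e3 + 107/50*e123


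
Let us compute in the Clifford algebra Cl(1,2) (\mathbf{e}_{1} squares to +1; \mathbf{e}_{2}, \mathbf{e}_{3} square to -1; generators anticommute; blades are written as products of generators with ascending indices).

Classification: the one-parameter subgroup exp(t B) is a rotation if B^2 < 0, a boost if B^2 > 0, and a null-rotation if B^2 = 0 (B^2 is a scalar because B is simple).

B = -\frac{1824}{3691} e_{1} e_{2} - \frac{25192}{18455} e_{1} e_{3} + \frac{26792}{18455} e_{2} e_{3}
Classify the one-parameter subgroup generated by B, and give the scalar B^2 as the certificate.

B^2 term by term: the squares give (-\frac{1824}{3691})^2*(e_{1} e_{2})^2 + (-\frac{25192}{18455})^2*(e_{1} e_{3})^2 + (\frac{26792}{18455})^2*(e_{2} e_{3})^2 = \frac{3326976}{13623481}*(+1) + \frac{634636864}{340587025}*(+1) + \frac{717811264}{340587025}*(-1) = 0 (each basis 2-blade squares to minus the product of its generators' squares); cross terms between blades sharing an index anticommute and cancel. So B^2 = 0.
Answer: null-rotation, certificate B^2 = 0. The scalar 0 is the complete invariant here: its sign names the subgroup type.


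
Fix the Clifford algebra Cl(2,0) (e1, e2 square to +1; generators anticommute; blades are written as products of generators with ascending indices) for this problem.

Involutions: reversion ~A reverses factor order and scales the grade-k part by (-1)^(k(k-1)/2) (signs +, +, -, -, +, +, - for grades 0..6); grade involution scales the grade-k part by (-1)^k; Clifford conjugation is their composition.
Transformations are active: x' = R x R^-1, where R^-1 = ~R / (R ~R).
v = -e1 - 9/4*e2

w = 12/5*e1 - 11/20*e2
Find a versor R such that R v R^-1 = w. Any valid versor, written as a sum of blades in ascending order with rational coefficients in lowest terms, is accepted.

Construction: equal norms (both 97/16) license R = v + w = 7/5*e1 - 14/5*e2 — nothing changes along that direction, while (v - w)/2 changes sign, so v maps onto w.
Answer: 7/5*e1 - 14/5*e2


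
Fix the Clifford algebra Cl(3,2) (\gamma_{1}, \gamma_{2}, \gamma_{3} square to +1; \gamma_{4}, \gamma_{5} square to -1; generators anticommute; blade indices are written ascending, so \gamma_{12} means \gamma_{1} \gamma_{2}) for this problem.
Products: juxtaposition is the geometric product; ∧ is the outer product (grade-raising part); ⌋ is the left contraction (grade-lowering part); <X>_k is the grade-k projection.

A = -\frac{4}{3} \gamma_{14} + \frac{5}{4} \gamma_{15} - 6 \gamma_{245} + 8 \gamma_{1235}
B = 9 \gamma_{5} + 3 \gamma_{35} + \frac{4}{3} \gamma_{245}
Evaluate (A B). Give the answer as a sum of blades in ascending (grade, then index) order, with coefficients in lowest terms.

step 1: 8 - \frac{45}{4} \gamma_{1} + 24 \gamma_{12} + \frac{15}{4} \gamma_{13} + 54 \gamma_{24} - 72 \gamma_{123} - \frac{5}{3} \gamma_{124} - \frac{16}{9} \gamma_{125} + \frac{32}{3} \gamma_{134} - 12 \gamma_{145} + 18 \gamma_{234} + 4 \gamma_{1345}
Answer: 8 - \frac{45}{4} \gamma_{1} + 24 \gamma_{12} + \frac{15}{4} \gamma_{13} + 54 \gamma_{24} - 72 \gamma_{123} - \frac{5}{3} \gamma_{124} - \frac{16}{9} \gamma_{125} + \frac{32}{3} \gamma_{134} - 12 \gamma_{145} + 18 \gamma_{234} + 4 \gamma_{1345}


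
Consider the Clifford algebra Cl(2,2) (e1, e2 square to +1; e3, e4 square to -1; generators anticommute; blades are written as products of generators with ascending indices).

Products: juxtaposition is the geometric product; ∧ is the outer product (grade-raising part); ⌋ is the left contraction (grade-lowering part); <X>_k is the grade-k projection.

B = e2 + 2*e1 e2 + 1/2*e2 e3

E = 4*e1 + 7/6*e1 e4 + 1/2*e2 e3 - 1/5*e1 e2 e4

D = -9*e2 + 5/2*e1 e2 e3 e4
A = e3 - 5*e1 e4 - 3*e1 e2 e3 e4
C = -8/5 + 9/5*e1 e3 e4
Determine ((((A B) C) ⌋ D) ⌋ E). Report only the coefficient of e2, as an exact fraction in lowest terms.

step 1: 1/2*e2 - 3/2*e1 e4 - e2 e3 - 10*e2 e4 + 6*e3 e4 + 2*e1 e2 e3 + 5*e1 e2 e4 - 3*e1 e3 e4 - 5/2*e1 e2 e3 e4
step 2: 27/5 - 54/5*e1 - 53/10*e2 + 27/10*e3 + 12/5*e1 e4 + 53/5*e2 e3 + 62/5*e2 e4 - 48/5*e3 e4 - 106/5*e1 e2 e3 - 31/5*e1 e2 e4 + 24/5*e1 e3 e4 + 31/10*e1 e2 e3 e4
step 3: 1109/20 - 303/5*e2 + 31/2*e3 - 53*e4 + 24*e1 e2 - 31*e1 e3 + 53/2*e1 e4 + 6*e2 e3 - 27/4*e1 e2 e4 + 53/4*e1 e3 e4 - 27*e2 e3 e4 + 27/2*e1 e2 e3 e4
step 4: 529/15 + 4799/30*e1 + 261/20*e2 - 303/10*e3 + 24/5*e4 - 53/5*e1 e2 + 31543/600*e1 e4 + 1109/40*e2 e3 - 1109/100*e1 e2 e4
Answer: 261/20


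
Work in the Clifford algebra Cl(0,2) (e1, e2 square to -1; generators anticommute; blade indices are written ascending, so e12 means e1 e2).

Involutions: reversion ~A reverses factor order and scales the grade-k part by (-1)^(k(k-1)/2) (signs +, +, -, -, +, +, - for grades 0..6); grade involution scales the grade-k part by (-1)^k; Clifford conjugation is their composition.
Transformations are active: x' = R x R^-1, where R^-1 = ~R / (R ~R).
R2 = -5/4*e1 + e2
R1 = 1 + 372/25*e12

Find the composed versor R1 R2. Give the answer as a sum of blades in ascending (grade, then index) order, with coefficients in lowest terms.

Distribute over the terms of R1 (each basis-blade product reordered to ascending indices, repeated generators contracted through their squares):
(1) R2 = -5/4*e1 + e2
(372/25*e12) R2 = -372/25*e1 - 93/5*e2
Summing the partial products and collecting blades:
Answer: -1613/100*e1 - 88/5*e2


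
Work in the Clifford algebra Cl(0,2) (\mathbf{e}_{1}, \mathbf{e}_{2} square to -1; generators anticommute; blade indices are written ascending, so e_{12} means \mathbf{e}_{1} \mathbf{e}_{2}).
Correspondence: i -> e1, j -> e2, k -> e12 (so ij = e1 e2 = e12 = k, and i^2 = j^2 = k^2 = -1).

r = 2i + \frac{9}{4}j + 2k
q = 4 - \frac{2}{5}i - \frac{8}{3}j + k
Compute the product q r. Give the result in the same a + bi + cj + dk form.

In blades: q = 4 - \frac{2}{5} e_{1} - \frac{8}{3} e_{2} + e_{12}, r = 2 e_{1} + \frac{9}{4} e_{2} + 2 e_{12}.
Distribute q over r term by term (generator squares from the signature, products reordered to ascending indices): (4)*r = 8 e_{1} + 9 e_{2} + 8 e_{12}; (-\frac{2}{5} e_{1})*r = \frac{4}{5} + \frac{4}{5} e_{2} - \frac{9}{10} e_{12}; (-\frac{8}{3} e_{2})*r = 6 - \frac{16}{3} e_{1} + \frac{16}{3} e_{12}; (e_{12})*r = -2 - \frac{9}{4} e_{1} + 2 e_{2}.
Sum: \frac{24}{5} + \frac{5}{12} e_{1} + \frac{59}{5} e_{2} + \frac{373}{30} e_{12}; translating back through the correspondence:
Answer: \frac{24}{5} + \frac{5}{12}i + \frac{59}{5}j + \frac{373}{30}k


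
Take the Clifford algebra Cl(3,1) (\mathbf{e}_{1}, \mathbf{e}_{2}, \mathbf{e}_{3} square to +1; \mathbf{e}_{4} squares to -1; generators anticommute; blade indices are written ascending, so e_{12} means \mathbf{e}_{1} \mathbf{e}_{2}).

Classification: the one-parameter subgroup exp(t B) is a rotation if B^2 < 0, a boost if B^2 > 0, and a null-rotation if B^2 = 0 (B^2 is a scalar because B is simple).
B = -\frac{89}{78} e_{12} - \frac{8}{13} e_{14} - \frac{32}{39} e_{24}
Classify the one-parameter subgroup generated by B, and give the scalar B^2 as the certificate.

B^2 term by term: the squares give (-\frac{89}{78})^2*(e_{12})^2 + (-\frac{8}{13})^2*(e_{14})^2 + (-\frac{32}{39})^2*(e_{24})^2 = \frac{7921}{6084}*(-1) + \frac{64}{169}*(+1) + \frac{1024}{1521}*(+1) = -\frac{1}{4} (each basis 2-blade squares to minus the product of its generators' squares); cross terms between blades sharing an index anticommute and cancel. So B^2 = -\frac{1}{4}.
Answer: rotation, certificate B^2 = -\frac{1}{4}. Why this suffices: the scalar -\frac{1}{4} survives any versor conjugation, so its sign alone determines the class however B is presented.


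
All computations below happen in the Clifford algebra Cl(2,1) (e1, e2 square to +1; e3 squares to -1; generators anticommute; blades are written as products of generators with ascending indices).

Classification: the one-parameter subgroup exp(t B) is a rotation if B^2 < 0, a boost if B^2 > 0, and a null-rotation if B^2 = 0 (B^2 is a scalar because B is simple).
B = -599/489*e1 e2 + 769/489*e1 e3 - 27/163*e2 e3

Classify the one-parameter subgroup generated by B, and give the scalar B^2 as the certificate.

B^2 term by term: the squares give (-599/489)^2*(e1 e2)^2 + (769/489)^2*(e1 e3)^2 + (-27/163)^2*(e2 e3)^2 = 358801/239121*(-1) + 591361/239121*(+1) + 729/26569*(+1) = 1 (each basis 2-blade squares to minus the product of its generators' squares); cross terms between blades sharing an index anticommute and cancel. So B^2 = 1.
Answer: boost, certificate B^2 = 1. The class reads off the invariant scalar 1 directly.


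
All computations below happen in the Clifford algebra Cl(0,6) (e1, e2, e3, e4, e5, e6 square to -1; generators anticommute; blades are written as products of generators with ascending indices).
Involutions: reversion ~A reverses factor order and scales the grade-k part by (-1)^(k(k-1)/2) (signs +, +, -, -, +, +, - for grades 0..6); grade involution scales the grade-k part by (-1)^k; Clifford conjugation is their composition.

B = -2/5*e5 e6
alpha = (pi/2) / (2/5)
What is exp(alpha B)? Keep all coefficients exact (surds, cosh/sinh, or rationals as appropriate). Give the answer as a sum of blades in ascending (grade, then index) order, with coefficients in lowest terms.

B^2 = (-2/5)^2*(e5 e6)^2 = 4/25*(-1) = -4/25 (a basis 2-blade squares to minus the product of its generators' squares).
B^2 = -4/25 — the negative square puts this in the circular regime; l = 2/5, alpha*l = pi/2, so exp(alpha B) = cos(pi/2) + (sin(pi/2)/(2/5))*B = 0 + (5/2)*B.
Answer: -e5 e6


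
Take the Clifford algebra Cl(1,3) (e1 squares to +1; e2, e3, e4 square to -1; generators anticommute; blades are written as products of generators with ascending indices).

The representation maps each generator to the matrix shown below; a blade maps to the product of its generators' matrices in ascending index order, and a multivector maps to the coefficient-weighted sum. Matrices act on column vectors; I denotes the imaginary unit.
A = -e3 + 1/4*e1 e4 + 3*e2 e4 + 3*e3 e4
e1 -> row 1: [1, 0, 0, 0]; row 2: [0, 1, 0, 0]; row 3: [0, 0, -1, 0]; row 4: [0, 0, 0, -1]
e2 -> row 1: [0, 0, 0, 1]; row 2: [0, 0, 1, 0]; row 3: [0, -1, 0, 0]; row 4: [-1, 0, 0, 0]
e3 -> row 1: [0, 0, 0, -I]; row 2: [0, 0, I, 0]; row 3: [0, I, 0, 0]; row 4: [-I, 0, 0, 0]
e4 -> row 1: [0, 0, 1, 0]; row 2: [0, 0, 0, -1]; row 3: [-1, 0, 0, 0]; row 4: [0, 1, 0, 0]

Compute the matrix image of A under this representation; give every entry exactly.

Bivector images (products of the table entries): rho(e1 e4) = rho(e1)rho(e4) = row 1: [0, 0, 1, 0]; row 2: [0, 0, 0, -1]; row 3: [1, 0, 0, 0]; row 4: [0, -1, 0, 0]; rho(e2 e4) = rho(e2)rho(e4) = row 1: [0, 1, 0, 0]; row 2: [-1, 0, 0, 0]; row 3: [0, 0, 0, 1]; row 4: [0, 0, -1, 0]; rho(e3 e4) = rho(e3)rho(e4) = row 1: [0, -I, 0, 0]; row 2: [-I, 0, 0, 0]; row 3: [0, 0, 0, -I]; row 4: [0, 0, -I, 0].
M = (-1)*rho(e3) + (1/4)*rho(e1 e4) + (3)*rho(e2 e4) + (3)*rho(e3 e4), summed entrywise:
Answer: row 1: [0, 3 - 3*I, 1/4, I]; row 2: [-3 - 3*I, 0, -I, -1/4]; row 3: [1/4, -I, 0, 3 - 3*I]; row 4: [I, -1/4, -3 - 3*I, 0]


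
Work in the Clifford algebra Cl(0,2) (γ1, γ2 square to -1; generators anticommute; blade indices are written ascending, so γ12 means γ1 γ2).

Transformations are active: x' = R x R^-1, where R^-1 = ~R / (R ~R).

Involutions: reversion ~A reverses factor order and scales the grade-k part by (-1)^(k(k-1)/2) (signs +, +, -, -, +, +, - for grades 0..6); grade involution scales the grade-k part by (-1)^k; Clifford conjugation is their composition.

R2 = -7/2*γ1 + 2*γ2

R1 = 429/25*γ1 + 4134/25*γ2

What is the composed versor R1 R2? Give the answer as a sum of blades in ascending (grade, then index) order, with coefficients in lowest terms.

Distribute over the terms of R1 (each basis-blade product reordered to ascending indices, repeated generators contracted through their squares):
(429/25*γ1) R2 = 3003/50 + 858/25*γ12
(4134/25*γ2) R2 = -8268/25 + 14469/25*γ12
Summing the partial products and collecting blades:
Answer: -13533/50 + 15327/25*γ12


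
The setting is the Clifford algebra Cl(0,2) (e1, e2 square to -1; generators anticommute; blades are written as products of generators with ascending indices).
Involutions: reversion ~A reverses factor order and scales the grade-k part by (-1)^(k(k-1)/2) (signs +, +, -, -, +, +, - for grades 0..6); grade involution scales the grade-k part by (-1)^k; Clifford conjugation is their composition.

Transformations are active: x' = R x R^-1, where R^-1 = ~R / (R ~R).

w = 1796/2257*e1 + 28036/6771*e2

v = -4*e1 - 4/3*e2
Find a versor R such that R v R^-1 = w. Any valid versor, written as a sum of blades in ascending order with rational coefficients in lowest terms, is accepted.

Construction: equal norms (both -160/9) license R = v + w = -7232/2257*e1 + 6336/2257*e2 — nothing changes along that direction, while (v - w)/2 changes sign, so v maps onto w.
Answer: -7232/2257*e1 + 6336/2257*e2


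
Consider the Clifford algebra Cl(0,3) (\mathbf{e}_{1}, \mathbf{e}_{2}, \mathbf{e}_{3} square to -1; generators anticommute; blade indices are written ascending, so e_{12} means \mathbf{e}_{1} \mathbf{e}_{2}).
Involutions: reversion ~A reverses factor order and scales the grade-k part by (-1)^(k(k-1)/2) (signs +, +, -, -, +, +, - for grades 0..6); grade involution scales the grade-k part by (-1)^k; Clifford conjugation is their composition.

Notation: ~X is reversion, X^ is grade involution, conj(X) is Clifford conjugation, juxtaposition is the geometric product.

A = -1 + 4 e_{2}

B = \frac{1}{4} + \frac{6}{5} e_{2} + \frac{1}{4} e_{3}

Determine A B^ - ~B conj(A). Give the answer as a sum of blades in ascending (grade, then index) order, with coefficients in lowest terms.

first term: \frac{91}{20} + \frac{11}{5} e_{2} + \frac{1}{4} e_{3} - e_{23}
second term: \frac{91}{20} - \frac{11}{5} e_{2} - \frac{1}{4} e_{3} + e_{23}
Answer: \frac{22}{5} e_{2} + \frac{1}{2} e_{3} - 2 e_{23}


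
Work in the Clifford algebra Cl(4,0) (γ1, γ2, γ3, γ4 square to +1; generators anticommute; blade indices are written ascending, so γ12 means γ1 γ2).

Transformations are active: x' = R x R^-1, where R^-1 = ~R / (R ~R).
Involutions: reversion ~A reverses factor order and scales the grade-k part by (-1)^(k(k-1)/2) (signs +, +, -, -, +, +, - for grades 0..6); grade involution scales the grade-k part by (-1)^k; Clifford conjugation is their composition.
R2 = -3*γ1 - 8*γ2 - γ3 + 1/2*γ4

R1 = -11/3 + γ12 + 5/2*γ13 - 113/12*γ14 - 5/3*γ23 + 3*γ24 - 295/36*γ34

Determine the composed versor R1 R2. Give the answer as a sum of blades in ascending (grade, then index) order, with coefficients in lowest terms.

Distribute over the terms of R2 (each basis-blade product reordered to ascending indices, repeated generators contracted through their squares):
R1 (-3*γ1) = 11*γ1 + 3*γ2 + 15/2*γ3 - 113/4*γ4 + 5*γ123 - 9*γ124 + 295/12*γ134
R1 (-8*γ2) = -8*γ1 + 88/3*γ2 - 40/3*γ3 + 24*γ4 + 20*γ123 - 226/3*γ124 + 590/9*γ234
R1 (-γ3) = -5/2*γ1 + 5/3*γ2 + 11/3*γ3 - 295/36*γ4 - γ123 - 113/12*γ134 + 3*γ234
R1 (1/2*γ4) = -113/24*γ1 + 3/2*γ2 - 295/72*γ3 - 11/6*γ4 + 1/2*γ124 + 5/4*γ134 - 5/6*γ234
Summing the partial products and collecting blades:
Answer: -101/24*γ1 + 71/2*γ2 - 451/72*γ3 - 257/18*γ4 + 24*γ123 - 503/6*γ124 + 197/12*γ134 + 1219/18*γ234


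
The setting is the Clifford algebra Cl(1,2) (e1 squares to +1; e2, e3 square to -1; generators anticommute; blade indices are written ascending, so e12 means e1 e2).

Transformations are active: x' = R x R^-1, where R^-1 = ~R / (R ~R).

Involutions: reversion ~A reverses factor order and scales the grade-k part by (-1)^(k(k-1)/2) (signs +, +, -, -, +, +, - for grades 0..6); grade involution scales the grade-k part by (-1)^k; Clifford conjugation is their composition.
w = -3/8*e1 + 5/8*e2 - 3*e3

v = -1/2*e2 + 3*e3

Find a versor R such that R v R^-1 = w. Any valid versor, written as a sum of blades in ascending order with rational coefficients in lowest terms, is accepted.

A norm check does it: q(v) = q(w) = -37/4, hence R = v + w = -3/8*e1 + 1/8*e2 realises the map — parallel part kept, (v - w)/2 negated, v carried to w.
Answer: -3/8*e1 + 1/8*e2


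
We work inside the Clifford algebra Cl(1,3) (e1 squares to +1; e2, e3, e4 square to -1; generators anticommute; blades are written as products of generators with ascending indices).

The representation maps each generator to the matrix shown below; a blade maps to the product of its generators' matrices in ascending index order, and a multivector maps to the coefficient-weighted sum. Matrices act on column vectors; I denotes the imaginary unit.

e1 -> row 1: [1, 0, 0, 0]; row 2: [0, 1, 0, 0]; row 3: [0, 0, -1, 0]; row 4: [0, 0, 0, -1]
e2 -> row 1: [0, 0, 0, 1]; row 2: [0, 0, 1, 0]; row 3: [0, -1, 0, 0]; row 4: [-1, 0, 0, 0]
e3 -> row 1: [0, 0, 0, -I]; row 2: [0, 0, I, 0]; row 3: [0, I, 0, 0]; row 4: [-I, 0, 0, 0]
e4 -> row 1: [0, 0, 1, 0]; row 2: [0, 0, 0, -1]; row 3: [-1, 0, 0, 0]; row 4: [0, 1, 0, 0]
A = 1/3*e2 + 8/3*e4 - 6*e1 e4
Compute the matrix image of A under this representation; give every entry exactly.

Bivector images (products of the table entries): rho(e1 e4) = rho(e1)rho(e4) = row 1: [0, 0, 1, 0]; row 2: [0, 0, 0, -1]; row 3: [1, 0, 0, 0]; row 4: [0, -1, 0, 0].
M = (1/3)*rho(e2) + (8/3)*rho(e4) + (-6)*rho(e1 e4), summed entrywise:
Answer: row 1: [0, 0, -10/3, 1/3]; row 2: [0, 0, 1/3, 10/3]; row 3: [-26/3, -1/3, 0, 0]; row 4: [-1/3, 26/3, 0, 0]


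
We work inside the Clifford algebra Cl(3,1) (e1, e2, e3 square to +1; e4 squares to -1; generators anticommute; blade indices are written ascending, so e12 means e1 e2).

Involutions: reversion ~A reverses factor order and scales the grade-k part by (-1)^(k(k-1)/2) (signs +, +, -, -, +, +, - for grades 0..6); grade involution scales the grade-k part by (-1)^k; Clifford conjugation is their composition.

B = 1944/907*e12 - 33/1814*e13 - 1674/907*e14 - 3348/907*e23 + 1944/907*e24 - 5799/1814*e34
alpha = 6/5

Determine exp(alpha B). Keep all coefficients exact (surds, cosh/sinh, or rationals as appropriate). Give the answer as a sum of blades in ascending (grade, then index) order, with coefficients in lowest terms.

B^2 term by term: the squares give (1944/907)^2*(e12)^2 + (-33/1814)^2*(e13)^2 + (-1674/907)^2*(e14)^2 + (-3348/907)^2*(e23)^2 + (1944/907)^2*(e24)^2 + (-5799/1814)^2*(e34)^2 = 3779136/822649*(-1) + 1089/3290596*(-1) + 2802276/822649*(+1) + 11209104/822649*(-1) + 3779136/822649*(+1) + 33628401/3290596*(+1) = 0 (each basis 2-blade squares to minus the product of its generators' squares); cross terms between blades sharing an index anticommute and cancel; the commuting (index-disjoint) pairs give grade-4 terms 2*c*c'*(blade product), which cancel blade by blade — e1234: -11273256/822649 + 64152/822649 + 11209104/822649 = 0 — confirming B is simple. So B^2 = 0.
B^2 = 0, so the series truncates immediately: exp(alpha B) = 1 + alpha B (parabolic case).
Answer: 1 + 11664/4535*e12 - 99/4535*e13 - 10044/4535*e14 - 20088/4535*e23 + 11664/4535*e24 - 17397/4535*e34


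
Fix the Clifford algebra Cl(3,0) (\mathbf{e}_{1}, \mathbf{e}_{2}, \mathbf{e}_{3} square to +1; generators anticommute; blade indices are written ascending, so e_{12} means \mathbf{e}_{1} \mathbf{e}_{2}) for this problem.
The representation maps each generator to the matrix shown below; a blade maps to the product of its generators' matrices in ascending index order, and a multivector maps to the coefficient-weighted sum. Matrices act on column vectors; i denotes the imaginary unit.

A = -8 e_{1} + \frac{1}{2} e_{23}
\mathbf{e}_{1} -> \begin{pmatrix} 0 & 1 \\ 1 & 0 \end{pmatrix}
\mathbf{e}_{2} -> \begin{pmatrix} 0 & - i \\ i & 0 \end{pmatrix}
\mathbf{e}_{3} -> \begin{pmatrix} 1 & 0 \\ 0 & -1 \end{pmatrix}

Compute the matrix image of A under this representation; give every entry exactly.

Bivector images (products of the table entries): rho(e_{23}) = rho(\mathbf{e}_{2})rho(\mathbf{e}_{3}) = \begin{pmatrix} 0 & i \\ i & 0 \end{pmatrix}.
M = (-8)*rho(e_{1}) + (\frac{1}{2})*rho(e_{23}), summed entrywise:
Answer: \begin{pmatrix} 0 & -8 + \frac{i}{2} \\ -8 + \frac{i}{2} & 0 \end{pmatrix}


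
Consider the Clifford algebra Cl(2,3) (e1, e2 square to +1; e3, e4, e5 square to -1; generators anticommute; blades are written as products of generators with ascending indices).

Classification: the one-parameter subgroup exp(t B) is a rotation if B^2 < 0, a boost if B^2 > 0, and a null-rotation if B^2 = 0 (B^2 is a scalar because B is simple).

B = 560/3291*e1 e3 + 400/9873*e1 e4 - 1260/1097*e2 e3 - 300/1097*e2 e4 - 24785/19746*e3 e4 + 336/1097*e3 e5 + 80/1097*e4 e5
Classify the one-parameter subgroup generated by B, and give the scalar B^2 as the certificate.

B^2 term by term: the squares give (560/3291)^2*(e1 e3)^2 + (400/9873)^2*(e1 e4)^2 + (-1260/1097)^2*(e2 e3)^2 + (-300/1097)^2*(e2 e4)^2 + (-24785/19746)^2*(e3 e4)^2 + (336/1097)^2*(e3 e5)^2 + (80/1097)^2*(e4 e5)^2 = 313600/10830681*(+1) + 160000/97476129*(+1) + 1587600/1203409*(+1) + 90000/1203409*(+1) + 614296225/389904516*(-1) + 112896/1203409*(-1) + 6400/1203409*(-1) = -1/4 (each basis 2-blade squares to minus the product of its generators' squares); cross terms between blades sharing an index anticommute and cancel; the commuting (index-disjoint) pairs give grade-4 terms 2*c*c'*(blade product), which cancel blade by blade — e1 e2 e3 e4: 112000/1203409 - 112000/1203409 = 0; e1 e3 e4 e5: 89600/3610227 - 89600/3610227 = 0; e2 e3 e4 e5: -201600/1203409 + 201600/1203409 = 0 — confirming B is simple. So B^2 = -1/4.
Answer: rotation, certificate B^2 = -1/4. The invariant at work: B^2 = -1/4 is unchanged by conjugation, hence its sign classifies the subgroup whatever basis B is written in.


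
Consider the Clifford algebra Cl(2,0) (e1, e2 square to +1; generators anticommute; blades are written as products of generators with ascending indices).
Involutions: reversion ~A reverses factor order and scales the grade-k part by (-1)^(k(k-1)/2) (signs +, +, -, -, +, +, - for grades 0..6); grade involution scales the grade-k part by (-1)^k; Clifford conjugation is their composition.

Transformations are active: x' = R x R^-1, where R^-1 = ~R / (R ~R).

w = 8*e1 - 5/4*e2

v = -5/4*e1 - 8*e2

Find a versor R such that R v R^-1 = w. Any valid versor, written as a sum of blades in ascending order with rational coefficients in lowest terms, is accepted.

Sketch: the shared square 1049/16 makes R = v + w = 27/4*e1 - 37/4*e2 the natural versor; its sandwich fixes that direction, negates (v - w)/2, and sends v to w.
Answer: 27/4*e1 - 37/4*e2


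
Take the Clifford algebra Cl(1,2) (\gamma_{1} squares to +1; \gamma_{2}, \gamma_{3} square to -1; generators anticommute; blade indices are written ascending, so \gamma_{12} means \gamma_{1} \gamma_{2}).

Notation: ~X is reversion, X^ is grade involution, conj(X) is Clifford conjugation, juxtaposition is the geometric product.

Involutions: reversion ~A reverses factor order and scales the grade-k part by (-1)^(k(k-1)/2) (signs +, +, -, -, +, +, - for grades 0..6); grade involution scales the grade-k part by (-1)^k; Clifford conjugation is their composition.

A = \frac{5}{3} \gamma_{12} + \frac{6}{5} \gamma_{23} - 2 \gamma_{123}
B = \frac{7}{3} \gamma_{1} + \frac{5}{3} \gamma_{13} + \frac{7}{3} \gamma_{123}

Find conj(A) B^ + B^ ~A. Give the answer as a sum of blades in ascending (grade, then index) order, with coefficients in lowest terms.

first term: -\frac{14}{3} - \frac{14}{5} \gamma_{1} - \frac{5}{9} \gamma_{2} + \frac{35}{9} \gamma_{3} + 2 \gamma_{12} + \frac{67}{9} \gamma_{23} + \frac{14}{5} \gamma_{123}
second term: \frac{14}{3} - \frac{14}{5} \gamma_{1} + \frac{5}{9} \gamma_{2} + \frac{35}{9} \gamma_{3} - 2 \gamma_{12} - \frac{67}{9} \gamma_{23} + \frac{14}{5} \gamma_{123}
Answer: -\frac{28}{5} \gamma_{1} + \frac{70}{9} \gamma_{3} + \frac{28}{5} \gamma_{123}


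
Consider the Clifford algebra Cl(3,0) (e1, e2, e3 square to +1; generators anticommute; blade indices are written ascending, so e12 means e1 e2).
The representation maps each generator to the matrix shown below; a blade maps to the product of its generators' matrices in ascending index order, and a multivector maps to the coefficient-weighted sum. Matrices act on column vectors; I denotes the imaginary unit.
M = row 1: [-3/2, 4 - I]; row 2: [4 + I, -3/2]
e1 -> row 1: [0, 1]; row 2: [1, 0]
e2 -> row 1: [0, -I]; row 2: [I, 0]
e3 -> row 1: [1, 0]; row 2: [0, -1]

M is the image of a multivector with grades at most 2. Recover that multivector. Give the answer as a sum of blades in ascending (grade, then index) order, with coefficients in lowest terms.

Method: 1, rho(e1), rho(e2), rho(e3) form a trace-orthogonal basis of the 2x2 complex matrices (tr(X Y) = 2 if X = Y, else 0), so M = m0*1 + m1*rho(e1) + m2*rho(e2) + m3*rho(e3) with m0 = tr(M)/2 = -3/2, m1 = tr(M rho(e1))/2 = 4, m2 = tr(M rho(e2))/2 = 1, m3 = tr(M rho(e3))/2 = 0.
Multiplying table entries, the bivector images are rho(e12) = I*rho(e3), rho(e13) = -I*rho(e2), rho(e23) = I*rho(e1); with real blade coefficients the real parts of m0..m3 are the coefficients of 1, e1, e2, e3 and the imaginary parts give the bivectors (e23: Im m1, e13: -Im m2, e12: Im m3).
Answer: -3/2 + 4*e1 + e2


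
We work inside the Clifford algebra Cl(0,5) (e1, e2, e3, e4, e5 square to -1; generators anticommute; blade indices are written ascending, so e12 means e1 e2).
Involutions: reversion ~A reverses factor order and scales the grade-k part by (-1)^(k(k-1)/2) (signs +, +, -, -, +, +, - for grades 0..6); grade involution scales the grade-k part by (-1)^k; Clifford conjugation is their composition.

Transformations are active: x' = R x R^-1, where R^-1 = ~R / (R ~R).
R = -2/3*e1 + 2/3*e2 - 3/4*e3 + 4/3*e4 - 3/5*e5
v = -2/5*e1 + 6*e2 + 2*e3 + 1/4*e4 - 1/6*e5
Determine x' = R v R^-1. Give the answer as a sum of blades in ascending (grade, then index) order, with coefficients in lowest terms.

~R = -2/3*e1 + 2/3*e2 - 3/4*e3 + 4/3*e4 - 3/5*e5, and R ~R = -4307/1200, so R^-1 = ~R / (-4307/1200).
R v = -16/5 - 56/15*e12 - 49/30*e13 + 11/30*e14 - 29/225*e15 + 35/6*e23 - 47/6*e24 + 157/45*e25 - 137/48*e34 + 53/40*e35 - 13/180*e45
Answer: -16986/21535*e1 - 20722/4307*e2 - 14374/4307*e3 + 36653/17228*e4 - 23341/25842*e5


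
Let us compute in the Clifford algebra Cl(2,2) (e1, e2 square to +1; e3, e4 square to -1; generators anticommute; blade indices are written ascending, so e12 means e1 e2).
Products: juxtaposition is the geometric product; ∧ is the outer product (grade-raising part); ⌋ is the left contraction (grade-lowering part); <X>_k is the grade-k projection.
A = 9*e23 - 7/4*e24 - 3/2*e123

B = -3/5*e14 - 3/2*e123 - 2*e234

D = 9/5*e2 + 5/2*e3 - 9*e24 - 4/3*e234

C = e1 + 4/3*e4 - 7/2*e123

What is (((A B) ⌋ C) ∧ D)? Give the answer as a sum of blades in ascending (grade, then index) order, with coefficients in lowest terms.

step 1: 9/4 - 27/2*e1 - 7/2*e3 - 18*e4 - 21/20*e12 + 3*e14 + 21/8*e134 + 9/10*e234 - 27/5*e1234
step 2: 21/2 + 9/4*e1 - 147/40*e3 + 3*e4 - 49/4*e12 + 189/4*e23 - 63/8*e123
step 3: 189/10*e2 + 105/4*e3 + 81/20*e12 + 45/8*e13 + 1323/200*e23 - 999/10*e24 - 15/2*e34 - 245/8*e123 - 81/4*e124 - 1883/40*e234 - 3*e1234
Answer: 189/10*e2 + 105/4*e3 + 81/20*e12 + 45/8*e13 + 1323/200*e23 - 999/10*e24 - 15/2*e34 - 245/8*e123 - 81/4*e124 - 1883/40*e234 - 3*e1234
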